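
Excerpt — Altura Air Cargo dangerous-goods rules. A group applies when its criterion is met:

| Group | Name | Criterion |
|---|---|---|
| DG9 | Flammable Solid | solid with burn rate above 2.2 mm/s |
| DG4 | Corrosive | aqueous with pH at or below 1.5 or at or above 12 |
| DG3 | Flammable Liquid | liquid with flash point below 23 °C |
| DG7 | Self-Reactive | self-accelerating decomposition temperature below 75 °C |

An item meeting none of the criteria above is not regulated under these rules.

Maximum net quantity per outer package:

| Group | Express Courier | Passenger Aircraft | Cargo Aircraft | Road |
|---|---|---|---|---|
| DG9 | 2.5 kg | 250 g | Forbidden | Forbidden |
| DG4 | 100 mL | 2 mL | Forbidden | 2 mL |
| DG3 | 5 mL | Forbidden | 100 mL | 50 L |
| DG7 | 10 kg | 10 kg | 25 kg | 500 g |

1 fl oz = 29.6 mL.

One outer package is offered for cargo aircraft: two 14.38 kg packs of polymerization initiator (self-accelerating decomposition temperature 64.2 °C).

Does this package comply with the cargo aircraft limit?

With self-accelerating decomposition temperature 64.2 °C (< 75 °C), the polymerization initiator falls in Group DG7.
Group DG7 quantity: two 14.38 kg packs = 28.76 kg.
28.76 kg exceeds the cargo aircraft limit of 25 kg for Group DG7.

No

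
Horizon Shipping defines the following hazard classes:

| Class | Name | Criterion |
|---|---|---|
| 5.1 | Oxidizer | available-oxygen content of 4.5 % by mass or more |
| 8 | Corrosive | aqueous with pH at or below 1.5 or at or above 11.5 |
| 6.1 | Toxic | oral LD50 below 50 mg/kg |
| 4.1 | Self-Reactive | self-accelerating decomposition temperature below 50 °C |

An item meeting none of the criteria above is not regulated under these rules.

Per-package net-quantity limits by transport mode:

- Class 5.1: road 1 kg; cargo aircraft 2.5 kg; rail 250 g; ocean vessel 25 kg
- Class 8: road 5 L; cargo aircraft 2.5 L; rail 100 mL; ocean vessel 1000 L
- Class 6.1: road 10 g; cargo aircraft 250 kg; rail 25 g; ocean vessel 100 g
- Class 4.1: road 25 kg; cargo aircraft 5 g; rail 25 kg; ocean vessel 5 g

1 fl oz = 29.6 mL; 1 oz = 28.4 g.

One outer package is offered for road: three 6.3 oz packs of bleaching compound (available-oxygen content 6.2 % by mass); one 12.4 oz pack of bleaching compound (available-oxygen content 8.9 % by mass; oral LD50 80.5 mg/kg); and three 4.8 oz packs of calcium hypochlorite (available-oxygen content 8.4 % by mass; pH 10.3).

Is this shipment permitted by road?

No

With available-oxygen content 6.2 % by mass (≥ 4.5 % by mass), the bleaching compound falls in Class 5.1.
The bleaching compound has available-oxygen content 8.9 % by mass, which is ≥ 4.5 % by mass, so it is Class 5.1 (Oxidizer).
Calcium hypochlorite: available-oxygen content 8.4 % by mass ≥ 4.5 % by mass → Class 5.1 (Oxidizer).
Class 5.1 net quantity: (three 6.3 oz packs = 536.76 g) + (one 12.4 oz pack = 352.16 g) + (three 4.8 oz packs = 408.96 g) = 1297.88 g.
That exceeds the Class 5.1 road limit of 1 kg.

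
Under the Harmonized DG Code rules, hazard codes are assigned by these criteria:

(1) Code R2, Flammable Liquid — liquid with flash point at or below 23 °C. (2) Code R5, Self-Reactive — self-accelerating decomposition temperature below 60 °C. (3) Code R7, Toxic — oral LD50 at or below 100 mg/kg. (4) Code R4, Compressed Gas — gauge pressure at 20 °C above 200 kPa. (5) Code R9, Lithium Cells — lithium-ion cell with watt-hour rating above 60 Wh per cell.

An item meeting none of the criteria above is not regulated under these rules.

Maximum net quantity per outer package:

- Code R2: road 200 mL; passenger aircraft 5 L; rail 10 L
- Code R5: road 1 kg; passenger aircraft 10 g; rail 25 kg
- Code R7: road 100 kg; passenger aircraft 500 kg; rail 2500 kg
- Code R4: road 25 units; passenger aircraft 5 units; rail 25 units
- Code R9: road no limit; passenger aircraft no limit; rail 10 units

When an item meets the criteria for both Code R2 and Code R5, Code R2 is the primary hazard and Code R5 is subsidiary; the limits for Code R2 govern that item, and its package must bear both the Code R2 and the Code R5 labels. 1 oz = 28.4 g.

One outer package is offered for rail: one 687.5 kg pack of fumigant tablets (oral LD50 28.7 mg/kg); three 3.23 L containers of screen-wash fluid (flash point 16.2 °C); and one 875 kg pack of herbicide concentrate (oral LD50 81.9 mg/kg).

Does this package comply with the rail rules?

Yes

The fumigant tablets have oral LD50 28.7 mg/kg, which is ≤ 100 mg/kg, so they are Code R7 (Toxic).
With flash point 16.2 °C (≤ 23 °C), the screen-wash fluid falls in Code R2.
Oral LD50 81.9 mg/kg meets the Code R7 criterion (Toxic), so the herbicide concentrate is Code R7.
Code R7 net quantity: 687.5 kg + 875 kg = 1562.5 kg.
1562.5 kg ≤ 2500 kg (rail limit, Code R7) — within limit.
Code R2 quantity: three 3.23 L containers = 9.69 L.
That is within the Code R2 rail limit of 10 L.
Every hazard code is within its rail limit and no segregation rule is violated.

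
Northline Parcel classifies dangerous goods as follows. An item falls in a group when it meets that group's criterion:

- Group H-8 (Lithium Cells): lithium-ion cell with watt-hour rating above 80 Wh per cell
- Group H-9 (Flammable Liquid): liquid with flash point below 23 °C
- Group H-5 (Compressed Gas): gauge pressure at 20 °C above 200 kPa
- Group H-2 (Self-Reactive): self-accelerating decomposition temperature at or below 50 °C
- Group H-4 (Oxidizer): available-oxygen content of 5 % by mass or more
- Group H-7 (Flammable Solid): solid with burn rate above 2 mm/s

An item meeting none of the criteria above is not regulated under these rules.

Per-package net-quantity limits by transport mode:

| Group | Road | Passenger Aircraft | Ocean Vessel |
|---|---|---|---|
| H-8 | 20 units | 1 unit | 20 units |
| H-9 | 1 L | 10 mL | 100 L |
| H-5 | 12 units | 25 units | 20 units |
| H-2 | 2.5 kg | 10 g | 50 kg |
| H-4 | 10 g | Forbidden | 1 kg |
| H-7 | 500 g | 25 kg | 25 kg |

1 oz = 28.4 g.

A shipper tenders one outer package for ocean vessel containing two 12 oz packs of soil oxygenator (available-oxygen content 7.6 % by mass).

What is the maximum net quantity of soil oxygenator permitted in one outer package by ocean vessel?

1 kg

The soil oxygenator has available-oxygen content 7.6 % by mass, which is ≥ 5 % by mass, so it is Group H-4 (Oxidizer).
The ocean vessel limit for Group H-4 is 1 kg.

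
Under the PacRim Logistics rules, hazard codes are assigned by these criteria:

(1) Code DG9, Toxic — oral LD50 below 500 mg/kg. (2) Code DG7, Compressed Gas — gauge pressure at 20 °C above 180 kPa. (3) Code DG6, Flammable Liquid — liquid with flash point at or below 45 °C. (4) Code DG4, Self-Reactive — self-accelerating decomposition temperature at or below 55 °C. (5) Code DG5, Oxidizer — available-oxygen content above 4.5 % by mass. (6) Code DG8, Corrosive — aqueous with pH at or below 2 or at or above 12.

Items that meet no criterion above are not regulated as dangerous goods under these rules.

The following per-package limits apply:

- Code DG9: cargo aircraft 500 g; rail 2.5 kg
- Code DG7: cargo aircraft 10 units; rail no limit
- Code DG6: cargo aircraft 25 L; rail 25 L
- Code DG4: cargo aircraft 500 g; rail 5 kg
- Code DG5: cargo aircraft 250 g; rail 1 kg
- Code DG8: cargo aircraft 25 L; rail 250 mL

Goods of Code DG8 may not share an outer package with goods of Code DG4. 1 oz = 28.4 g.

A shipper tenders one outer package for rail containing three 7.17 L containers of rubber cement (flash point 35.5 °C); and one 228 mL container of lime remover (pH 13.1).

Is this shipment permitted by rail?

Yes

With flash point 35.5 °C (≤ 45 °C), the rubber cement falls in Code DG6.
The lime remover has pH 13.1, which is ≥ 12, so it is Code DG8 (Corrosive).
Code DG8 quantity: 228 mL.
228 mL ≤ 250 mL (rail limit, Code DG8) — within limit.
Code DG6 quantity: three 7.17 L containers = 21.51 L.
21.51 L ≤ 25 L (rail limit, Code DG6) — within limit.
The segregation rule (Code DG8 with Code DG4) does not apply to Code DG8 with Code DG6.
Every hazard code is within its rail limit and no segregation rule is violated.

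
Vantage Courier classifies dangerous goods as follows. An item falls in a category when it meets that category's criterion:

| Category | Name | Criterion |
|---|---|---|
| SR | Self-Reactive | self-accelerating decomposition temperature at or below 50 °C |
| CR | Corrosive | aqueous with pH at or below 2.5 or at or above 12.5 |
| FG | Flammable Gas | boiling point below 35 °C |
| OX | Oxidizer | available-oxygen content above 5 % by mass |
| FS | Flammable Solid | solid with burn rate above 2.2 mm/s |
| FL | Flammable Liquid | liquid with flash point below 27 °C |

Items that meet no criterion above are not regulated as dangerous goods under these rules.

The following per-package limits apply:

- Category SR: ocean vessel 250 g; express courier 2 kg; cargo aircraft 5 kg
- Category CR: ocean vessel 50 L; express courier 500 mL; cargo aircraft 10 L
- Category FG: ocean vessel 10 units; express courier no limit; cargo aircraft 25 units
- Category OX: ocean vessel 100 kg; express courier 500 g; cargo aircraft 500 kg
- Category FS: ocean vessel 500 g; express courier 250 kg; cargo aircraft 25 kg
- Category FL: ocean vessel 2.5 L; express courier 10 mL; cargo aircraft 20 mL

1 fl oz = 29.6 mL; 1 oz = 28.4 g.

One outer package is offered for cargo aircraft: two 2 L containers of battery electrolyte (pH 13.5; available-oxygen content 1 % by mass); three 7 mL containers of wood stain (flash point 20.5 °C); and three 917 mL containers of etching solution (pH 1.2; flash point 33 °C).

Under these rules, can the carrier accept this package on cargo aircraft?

With pH 13.5 (≥ 12.5), the battery electrolyte falls in Category CR.
The wood stain has flash point 20.5 °C, which is < 27 °C, so it is Category FL (Flammable Liquid).
With pH 1.2 (≤ 2.5), the etching solution falls in Category CR.
Total Category CR: (two 2 L containers = 4 L) + (three 917 mL containers = 2.751 L) = 6.751 L.
That is within the Category CR cargo aircraft limit of 10 L.
Category FL quantity: three 7 mL containers = 21 mL.
21 mL exceeds the cargo aircraft limit of 20 mL for Category FL.

No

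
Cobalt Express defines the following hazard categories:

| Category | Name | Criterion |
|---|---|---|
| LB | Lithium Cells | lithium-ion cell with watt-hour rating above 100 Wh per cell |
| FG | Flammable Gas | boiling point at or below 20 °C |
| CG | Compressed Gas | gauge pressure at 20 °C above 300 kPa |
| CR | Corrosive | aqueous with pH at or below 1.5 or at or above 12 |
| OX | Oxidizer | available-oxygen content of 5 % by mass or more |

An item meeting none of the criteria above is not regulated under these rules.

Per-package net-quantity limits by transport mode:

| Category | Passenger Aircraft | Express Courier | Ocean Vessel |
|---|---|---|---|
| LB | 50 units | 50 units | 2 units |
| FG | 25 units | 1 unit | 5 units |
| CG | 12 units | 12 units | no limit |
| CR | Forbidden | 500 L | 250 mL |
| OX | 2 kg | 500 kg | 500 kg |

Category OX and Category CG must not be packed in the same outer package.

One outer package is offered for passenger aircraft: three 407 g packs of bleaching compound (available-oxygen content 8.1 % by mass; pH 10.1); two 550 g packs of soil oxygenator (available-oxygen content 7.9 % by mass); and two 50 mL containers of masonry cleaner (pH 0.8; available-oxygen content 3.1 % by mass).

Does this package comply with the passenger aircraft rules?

No

Bleaching compound: available-oxygen content 8.1 % by mass ≥ 5 % by mass → Category OX (Oxidizer).
Soil oxygenator: available-oxygen content 7.9 % by mass ≥ 5 % by mass → Category OX (Oxidizer).
Masonry cleaner: pH 0.8 ≤ 1.5 → Category CR (Corrosive).
Total Category OX: (three 407 g packs = 1.221 kg) + (two 550 g packs = 1.1 kg) = 2.321 kg.
2.321 kg exceeds the passenger aircraft limit of 2 kg for Category OX.
Category CR quantity: two 50 mL containers = 100 mL.
Category CR is Forbidden by passenger aircraft.
The segregation rule (Category OX with Category CG) does not apply to Category OX with Category CR.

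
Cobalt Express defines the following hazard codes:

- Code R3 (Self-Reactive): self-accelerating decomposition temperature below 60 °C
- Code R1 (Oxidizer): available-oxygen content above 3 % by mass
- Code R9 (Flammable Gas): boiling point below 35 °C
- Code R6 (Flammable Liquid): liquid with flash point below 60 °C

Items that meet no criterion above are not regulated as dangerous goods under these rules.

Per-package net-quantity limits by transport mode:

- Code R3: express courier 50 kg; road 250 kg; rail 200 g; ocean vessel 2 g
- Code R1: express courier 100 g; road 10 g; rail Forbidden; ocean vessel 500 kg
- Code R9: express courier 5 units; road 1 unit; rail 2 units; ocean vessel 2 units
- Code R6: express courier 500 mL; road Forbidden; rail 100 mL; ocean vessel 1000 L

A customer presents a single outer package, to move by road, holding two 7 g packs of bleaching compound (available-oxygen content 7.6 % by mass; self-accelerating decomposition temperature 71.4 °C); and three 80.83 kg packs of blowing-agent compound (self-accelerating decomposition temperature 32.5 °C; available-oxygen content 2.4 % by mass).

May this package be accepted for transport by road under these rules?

Bleaching compound: available-oxygen content 7.6 % by mass > 3 % by mass → Code R1 (Oxidizer).
The blowing-agent compound has self-accelerating decomposition temperature 32.5 °C, which is < 60 °C, so it is Code R3 (Self-Reactive).
Code R3 quantity: three 80.83 kg packs = 242.49 kg.
242.49 kg is within the road limit of 250 kg for Code R3.
Code R1 quantity: two 7 g packs = 14 g.
14 g > 10 g (road limit, Code R1) — over the limit.

No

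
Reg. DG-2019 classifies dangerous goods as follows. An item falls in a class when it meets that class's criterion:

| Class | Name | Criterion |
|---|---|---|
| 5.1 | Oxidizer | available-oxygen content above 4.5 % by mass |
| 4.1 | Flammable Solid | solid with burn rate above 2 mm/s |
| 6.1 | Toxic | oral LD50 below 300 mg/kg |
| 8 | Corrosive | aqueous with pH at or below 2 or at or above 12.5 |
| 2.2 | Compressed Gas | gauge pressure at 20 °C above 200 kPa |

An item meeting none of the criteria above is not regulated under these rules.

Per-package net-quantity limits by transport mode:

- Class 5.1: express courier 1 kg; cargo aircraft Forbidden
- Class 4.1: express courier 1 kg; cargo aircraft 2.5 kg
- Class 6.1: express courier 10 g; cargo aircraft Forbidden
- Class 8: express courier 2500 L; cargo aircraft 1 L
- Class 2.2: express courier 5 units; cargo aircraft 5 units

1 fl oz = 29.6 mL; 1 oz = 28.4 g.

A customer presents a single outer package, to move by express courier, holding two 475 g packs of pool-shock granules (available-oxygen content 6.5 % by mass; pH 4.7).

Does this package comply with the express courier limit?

Yes

Pool-shock granules: available-oxygen content 6.5 % by mass > 4.5 % by mass → Class 5.1 (Oxidizer).
Class 5.1 quantity: two 475 g packs = 950 g.
950 g is within the express courier limit of 1 kg for Class 5.1.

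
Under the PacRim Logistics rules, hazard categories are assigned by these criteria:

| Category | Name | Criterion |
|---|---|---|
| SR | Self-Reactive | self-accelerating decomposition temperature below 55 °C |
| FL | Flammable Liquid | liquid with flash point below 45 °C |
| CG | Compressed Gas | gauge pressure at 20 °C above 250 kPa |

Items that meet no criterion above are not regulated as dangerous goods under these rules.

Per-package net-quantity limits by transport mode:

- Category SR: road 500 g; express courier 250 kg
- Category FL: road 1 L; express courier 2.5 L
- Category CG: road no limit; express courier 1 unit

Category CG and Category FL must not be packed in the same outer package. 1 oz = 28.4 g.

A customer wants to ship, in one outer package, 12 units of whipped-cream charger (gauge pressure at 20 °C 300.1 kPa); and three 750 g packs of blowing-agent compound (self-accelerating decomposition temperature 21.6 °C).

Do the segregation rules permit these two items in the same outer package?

Yes

Gauge pressure at 20 °C 300.1 kPa meets the Category CG criterion (Compressed Gas), so the whipped-cream charger is Category CG.
Self-accelerating decomposition temperature 21.6 °C meets the Category SR criterion (Self-Reactive), so the blowing-agent compound is Category SR.
No segregation rule bars Category CG with Category SR.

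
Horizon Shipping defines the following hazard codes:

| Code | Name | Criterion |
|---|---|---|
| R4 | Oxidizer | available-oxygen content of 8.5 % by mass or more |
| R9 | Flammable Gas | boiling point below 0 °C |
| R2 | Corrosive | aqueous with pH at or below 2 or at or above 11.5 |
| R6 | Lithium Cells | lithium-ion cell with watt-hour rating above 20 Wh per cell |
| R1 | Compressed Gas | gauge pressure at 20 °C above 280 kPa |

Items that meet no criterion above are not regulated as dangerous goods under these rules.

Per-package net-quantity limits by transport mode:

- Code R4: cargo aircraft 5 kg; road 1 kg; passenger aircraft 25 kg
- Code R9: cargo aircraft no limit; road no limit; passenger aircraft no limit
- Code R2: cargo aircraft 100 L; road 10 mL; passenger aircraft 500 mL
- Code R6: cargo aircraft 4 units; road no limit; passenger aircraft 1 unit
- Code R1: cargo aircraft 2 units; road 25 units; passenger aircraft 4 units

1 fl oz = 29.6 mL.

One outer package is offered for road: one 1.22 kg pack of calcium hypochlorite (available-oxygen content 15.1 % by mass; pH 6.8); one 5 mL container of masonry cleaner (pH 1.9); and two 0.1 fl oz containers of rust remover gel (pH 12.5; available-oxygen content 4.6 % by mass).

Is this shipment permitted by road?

No

With available-oxygen content 15.1 % by mass (≥ 8.5 % by mass), the calcium hypochlorite falls in Code R4.
The masonry cleaner has pH 1.9, which is ≤ 2, so it is Code R2 (Corrosive).
The rust remover gel has pH 12.5, which is ≥ 11.5, so it is Code R2 (Corrosive).
Code R4 quantity: 1.22 kg.
1.22 kg exceeds the road limit of 1 kg for Code R4.
Code R2 net quantity: 5 mL + (two 0.1 fl oz containers = 5.92 mL) = 10.92 mL.
10.92 mL exceeds the road limit of 10 mL for Code R2.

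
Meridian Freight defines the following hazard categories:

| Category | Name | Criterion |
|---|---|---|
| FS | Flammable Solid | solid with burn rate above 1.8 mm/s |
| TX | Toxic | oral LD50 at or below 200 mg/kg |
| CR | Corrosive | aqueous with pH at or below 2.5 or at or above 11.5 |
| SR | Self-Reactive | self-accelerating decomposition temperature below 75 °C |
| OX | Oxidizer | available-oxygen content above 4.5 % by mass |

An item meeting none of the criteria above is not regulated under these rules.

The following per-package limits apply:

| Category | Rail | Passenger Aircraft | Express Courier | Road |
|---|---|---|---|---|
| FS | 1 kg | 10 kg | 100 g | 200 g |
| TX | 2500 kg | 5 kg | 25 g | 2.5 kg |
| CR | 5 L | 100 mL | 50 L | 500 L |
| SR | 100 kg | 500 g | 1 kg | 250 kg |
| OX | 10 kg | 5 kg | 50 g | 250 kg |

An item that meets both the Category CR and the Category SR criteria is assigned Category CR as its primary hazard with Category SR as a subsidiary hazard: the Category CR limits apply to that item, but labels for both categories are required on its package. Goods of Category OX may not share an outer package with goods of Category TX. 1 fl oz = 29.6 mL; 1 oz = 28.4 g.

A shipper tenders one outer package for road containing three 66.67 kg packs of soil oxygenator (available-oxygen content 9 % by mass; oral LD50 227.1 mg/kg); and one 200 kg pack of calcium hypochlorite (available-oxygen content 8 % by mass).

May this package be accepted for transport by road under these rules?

No

Soil oxygenator: available-oxygen content 9 % by mass > 4.5 % by mass → Category OX (Oxidizer).
Available-oxygen content 8 % by mass meets the Category OX criterion (Oxidizer), so the calcium hypochlorite is Category OX.
Category OX net quantity: (three 66.67 kg packs = 200.01 kg) + 200 kg = 400.01 kg.
400.01 kg exceeds the road limit of 250 kg for Category OX.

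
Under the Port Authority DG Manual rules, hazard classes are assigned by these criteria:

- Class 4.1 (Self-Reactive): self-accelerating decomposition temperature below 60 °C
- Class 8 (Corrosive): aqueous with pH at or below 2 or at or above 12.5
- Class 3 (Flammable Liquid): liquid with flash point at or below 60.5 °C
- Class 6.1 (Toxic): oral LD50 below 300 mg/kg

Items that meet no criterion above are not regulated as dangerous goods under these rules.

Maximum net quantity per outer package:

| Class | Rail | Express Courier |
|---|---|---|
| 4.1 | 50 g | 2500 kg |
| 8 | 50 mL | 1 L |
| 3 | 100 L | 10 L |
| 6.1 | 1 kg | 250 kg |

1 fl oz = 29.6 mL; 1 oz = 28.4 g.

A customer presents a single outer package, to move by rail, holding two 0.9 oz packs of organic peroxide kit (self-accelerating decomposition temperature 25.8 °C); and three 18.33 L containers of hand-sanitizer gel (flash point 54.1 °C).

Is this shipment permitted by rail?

No

Self-accelerating decomposition temperature 25.8 °C meets the Class 4.1 criterion (Self-Reactive), so the organic peroxide kit is Class 4.1.
The hand-sanitizer gel has flash point 54.1 °C, which is ≤ 60.5 °C, so it is Class 3 (Flammable Liquid).
Class 3 quantity: three 18.33 L containers = 54.99 L.
That is within the Class 3 rail limit of 100 L.
Class 4.1 quantity: two 0.9 oz packs = 51.12 g.
51.12 g exceeds the rail limit of 50 g for Class 4.1.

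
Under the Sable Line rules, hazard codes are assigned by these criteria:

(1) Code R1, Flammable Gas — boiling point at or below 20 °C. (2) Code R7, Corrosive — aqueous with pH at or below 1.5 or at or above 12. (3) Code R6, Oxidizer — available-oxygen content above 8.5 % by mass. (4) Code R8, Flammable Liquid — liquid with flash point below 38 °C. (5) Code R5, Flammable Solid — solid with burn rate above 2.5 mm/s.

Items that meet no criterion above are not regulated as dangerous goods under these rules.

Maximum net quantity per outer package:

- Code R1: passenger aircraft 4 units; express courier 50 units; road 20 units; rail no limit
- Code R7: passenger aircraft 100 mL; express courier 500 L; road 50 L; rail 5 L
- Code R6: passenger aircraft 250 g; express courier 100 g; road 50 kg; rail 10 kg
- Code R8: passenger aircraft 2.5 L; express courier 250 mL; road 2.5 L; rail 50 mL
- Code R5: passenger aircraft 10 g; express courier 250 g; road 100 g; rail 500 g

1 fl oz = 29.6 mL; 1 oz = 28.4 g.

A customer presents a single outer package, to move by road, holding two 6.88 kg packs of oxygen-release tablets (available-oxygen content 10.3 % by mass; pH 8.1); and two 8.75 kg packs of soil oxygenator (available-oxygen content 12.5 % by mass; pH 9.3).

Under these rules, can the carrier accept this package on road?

Yes

Oxygen-release tablets: available-oxygen content 10.3 % by mass > 8.5 % by mass → Code R6 (Oxidizer).
Available-oxygen content 12.5 % by mass meets the Code R6 criterion (Oxidizer), so the soil oxygenator is Code R6.
Total Code R6: (two 6.88 kg packs = 13.76 kg) + (two 8.75 kg packs = 17.5 kg) = 31.26 kg.
31.26 kg ≤ 50 kg (road limit, Code R6) — within limit.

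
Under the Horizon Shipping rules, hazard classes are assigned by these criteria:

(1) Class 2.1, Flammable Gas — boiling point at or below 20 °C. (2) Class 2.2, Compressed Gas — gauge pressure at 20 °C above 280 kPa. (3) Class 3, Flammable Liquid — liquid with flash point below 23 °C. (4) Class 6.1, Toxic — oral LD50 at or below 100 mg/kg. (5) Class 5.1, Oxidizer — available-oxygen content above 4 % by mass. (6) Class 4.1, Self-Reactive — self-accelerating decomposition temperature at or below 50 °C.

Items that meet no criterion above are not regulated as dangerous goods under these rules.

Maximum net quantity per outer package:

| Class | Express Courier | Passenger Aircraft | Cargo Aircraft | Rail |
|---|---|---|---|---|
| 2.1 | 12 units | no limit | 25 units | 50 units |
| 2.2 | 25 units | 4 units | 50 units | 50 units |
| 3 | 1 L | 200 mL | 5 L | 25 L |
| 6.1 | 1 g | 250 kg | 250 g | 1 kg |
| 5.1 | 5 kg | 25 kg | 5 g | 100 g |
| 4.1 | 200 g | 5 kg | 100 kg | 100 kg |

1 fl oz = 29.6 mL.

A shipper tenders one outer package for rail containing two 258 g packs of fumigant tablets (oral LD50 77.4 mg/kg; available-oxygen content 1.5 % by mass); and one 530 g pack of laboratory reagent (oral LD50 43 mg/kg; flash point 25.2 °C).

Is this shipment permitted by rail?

No

The fumigant tablets have oral LD50 77.4 mg/kg, which is ≤ 100 mg/kg, so they are Class 6.1 (Toxic).
Laboratory reagent: oral LD50 43 mg/kg ≤ 100 mg/kg → Class 6.1 (Toxic).
Total Class 6.1: (two 258 g packs = 516 g) + 530 g = 1.046 kg.
1.046 kg exceeds the rail limit of 1 kg for Class 6.1.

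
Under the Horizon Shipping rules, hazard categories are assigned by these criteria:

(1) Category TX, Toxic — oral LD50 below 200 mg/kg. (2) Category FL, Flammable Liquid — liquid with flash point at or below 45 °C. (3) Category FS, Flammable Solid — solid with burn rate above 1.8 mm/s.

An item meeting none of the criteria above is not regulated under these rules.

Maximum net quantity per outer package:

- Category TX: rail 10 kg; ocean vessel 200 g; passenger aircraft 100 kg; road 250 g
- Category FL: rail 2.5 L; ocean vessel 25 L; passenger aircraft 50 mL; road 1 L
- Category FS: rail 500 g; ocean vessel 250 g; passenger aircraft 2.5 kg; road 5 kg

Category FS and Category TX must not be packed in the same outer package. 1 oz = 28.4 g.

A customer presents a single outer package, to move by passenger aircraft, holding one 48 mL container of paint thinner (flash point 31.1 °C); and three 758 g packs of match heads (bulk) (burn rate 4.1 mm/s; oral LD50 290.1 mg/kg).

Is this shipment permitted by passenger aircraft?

Yes

With flash point 31.1 °C (≤ 45 °C), the paint thinner falls in Category FL.
The match heads (bulk) have burn rate 4.1 mm/s, which is > 1.8 mm/s, so they are Category FS (Flammable Solid).
Category FS quantity: three 758 g packs = 2.274 kg.
2.274 kg ≤ 2.5 kg (passenger aircraft limit, Category FS) — within limit.
Category FL quantity: 48 mL.
48 mL is within the passenger aircraft limit of 50 mL for Category FL.
The segregation rule (Category FS with Category TX) does not apply to Category FS with Category FL.
Every hazard category is within its passenger aircraft limit and no segregation rule is violated.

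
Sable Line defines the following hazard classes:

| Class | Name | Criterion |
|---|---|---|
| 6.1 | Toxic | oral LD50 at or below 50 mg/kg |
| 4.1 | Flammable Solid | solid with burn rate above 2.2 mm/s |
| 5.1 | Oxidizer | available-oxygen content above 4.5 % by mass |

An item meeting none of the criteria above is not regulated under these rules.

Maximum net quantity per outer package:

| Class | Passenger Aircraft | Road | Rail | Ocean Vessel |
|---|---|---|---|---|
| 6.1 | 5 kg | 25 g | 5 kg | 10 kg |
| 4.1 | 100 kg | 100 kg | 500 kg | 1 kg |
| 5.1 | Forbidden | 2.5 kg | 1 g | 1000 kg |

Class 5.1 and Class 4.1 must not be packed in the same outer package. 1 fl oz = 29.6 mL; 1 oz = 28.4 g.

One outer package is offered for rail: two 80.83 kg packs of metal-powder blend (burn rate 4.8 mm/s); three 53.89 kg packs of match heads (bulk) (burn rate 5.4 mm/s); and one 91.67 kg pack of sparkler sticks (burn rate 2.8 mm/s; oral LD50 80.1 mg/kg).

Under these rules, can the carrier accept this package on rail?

Yes

Metal-powder blend: burn rate 4.8 mm/s > 2.2 mm/s → Class 4.1 (Flammable Solid).
Burn rate 5.4 mm/s meets the Class 4.1 criterion (Flammable Solid), so the match heads (bulk) are Class 4.1.
Burn rate 2.8 mm/s meets the Class 4.1 criterion (Flammable Solid), so the sparkler sticks are Class 4.1.
Class 4.1 net quantity: (two 80.83 kg packs = 161.66 kg) + (three 53.89 kg packs = 161.67 kg) + 91.67 kg = 415 kg.
That is within the Class 4.1 rail limit of 500 kg.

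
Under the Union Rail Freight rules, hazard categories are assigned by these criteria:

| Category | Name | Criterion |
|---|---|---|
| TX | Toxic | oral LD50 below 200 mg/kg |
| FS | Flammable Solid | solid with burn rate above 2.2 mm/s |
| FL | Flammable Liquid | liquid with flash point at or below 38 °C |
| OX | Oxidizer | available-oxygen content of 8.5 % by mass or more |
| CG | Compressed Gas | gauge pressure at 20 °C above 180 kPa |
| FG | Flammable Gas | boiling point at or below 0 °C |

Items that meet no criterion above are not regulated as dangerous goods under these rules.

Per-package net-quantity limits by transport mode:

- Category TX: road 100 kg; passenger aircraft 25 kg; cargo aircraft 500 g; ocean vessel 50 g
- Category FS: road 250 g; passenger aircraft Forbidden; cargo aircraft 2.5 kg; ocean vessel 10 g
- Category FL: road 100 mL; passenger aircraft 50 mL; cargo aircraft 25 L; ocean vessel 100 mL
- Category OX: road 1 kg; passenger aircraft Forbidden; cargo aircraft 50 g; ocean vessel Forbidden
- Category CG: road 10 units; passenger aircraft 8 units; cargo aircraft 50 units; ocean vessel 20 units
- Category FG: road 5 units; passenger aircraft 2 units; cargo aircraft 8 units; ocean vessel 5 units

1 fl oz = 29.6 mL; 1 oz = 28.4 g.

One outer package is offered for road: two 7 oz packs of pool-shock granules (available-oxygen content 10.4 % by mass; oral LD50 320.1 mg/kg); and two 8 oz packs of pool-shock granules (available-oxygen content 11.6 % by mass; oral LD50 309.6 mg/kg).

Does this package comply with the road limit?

Yes

The pool-shock granules have available-oxygen content 10.4 % by mass, which is ≥ 8.5 % by mass, so they are Category OX (Oxidizer).
The pool-shock granules have available-oxygen content 11.6 % by mass, which is ≥ 8.5 % by mass, so they are Category OX (Oxidizer).
Total Category OX: (two 7 oz packs = 397.6 g) + (two 8 oz packs = 454.4 g) = 852 g.
That is within the Category OX road limit of 1 kg.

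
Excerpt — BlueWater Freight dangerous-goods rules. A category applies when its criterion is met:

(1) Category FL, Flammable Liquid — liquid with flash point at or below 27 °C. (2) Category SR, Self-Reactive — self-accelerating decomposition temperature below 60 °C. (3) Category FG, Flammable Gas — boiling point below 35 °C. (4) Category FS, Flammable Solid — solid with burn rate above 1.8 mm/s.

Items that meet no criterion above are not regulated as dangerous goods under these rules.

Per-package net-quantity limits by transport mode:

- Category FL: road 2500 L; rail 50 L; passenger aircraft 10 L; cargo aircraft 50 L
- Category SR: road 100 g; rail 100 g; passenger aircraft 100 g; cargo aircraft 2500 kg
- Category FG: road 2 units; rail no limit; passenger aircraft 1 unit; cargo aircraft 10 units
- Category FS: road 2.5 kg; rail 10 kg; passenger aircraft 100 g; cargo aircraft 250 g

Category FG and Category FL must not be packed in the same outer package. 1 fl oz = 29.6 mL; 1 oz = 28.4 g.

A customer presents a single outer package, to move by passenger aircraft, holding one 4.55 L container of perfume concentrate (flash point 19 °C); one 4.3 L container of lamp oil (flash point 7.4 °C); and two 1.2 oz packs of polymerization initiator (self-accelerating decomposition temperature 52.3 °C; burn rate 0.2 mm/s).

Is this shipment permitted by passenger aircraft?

Yes

Perfume concentrate: flash point 19 °C ≤ 27 °C → Category FL (Flammable Liquid).
The lamp oil has flash point 7.4 °C, which is ≤ 27 °C, so it is Category FL (Flammable Liquid).
Self-accelerating decomposition temperature 52.3 °C meets the Category SR criterion (Self-Reactive), so the polymerization initiator is Category SR.
Total Category FL: 4.55 L + 4.3 L = 8.85 L.
That is within the Category FL passenger aircraft limit of 10 L.
Category SR quantity: two 1.2 oz packs = 68.16 g.
That is within the Category SR passenger aircraft limit of 100 g.
The segregation rule (Category FG with Category FL) does not apply to Category FL with Category SR.
Every hazard category is within its passenger aircraft limit and no segregation rule is violated.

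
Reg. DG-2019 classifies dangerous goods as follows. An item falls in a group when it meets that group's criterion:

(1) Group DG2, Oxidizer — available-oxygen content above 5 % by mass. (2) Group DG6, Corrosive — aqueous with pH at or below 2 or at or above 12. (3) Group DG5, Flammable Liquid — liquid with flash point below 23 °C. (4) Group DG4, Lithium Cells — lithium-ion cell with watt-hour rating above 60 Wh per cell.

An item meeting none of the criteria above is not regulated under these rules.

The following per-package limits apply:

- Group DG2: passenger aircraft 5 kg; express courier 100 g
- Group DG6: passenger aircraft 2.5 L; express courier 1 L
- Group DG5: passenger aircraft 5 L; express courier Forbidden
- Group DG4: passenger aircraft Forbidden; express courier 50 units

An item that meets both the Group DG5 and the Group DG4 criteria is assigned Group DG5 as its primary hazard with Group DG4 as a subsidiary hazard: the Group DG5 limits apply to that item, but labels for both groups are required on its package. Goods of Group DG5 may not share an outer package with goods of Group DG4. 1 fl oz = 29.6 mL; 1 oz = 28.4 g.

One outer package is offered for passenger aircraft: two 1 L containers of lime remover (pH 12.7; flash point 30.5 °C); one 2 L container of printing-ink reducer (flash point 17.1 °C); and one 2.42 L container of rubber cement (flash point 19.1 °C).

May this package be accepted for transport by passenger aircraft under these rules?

Yes

pH 12.7 meets the Group DG6 criterion (Corrosive), so the lime remover is Group DG6.
Printing-ink reducer: flash point 17.1 °C < 23 °C → Group DG5 (Flammable Liquid).
The rubber cement has flash point 19.1 °C, which is < 23 °C, so it is Group DG5 (Flammable Liquid).
Total Group DG5: 2 L + 2.42 L = 4.42 L.
4.42 L is within the passenger aircraft limit of 5 L for Group DG5.
Group DG6 quantity: two 1 L containers = 2 L.
That is within the Group DG6 passenger aircraft limit of 2.5 L.
The segregation rule (Group DG5 with Group DG4) does not apply to Group DG5 with Group DG6.
Every hazard group is within its passenger aircraft limit and no segregation rule is violated.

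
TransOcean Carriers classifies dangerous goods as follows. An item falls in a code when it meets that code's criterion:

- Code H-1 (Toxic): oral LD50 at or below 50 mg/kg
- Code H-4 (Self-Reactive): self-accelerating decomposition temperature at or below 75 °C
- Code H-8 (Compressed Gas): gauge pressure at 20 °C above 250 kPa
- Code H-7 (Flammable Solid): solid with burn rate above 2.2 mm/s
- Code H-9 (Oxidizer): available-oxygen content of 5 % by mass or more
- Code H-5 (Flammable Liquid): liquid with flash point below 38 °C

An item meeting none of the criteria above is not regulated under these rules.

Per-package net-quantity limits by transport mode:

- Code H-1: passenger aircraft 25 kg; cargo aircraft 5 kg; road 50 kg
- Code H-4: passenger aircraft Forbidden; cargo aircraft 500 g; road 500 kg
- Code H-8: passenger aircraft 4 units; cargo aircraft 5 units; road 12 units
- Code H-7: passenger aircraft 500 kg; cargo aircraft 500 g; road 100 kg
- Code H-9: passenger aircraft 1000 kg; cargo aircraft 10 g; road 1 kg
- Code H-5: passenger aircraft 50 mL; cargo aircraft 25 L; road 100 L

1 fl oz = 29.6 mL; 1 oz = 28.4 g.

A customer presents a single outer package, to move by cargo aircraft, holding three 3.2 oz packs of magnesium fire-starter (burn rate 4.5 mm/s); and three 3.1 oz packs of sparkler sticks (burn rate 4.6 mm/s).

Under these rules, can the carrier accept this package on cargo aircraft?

No

Magnesium fire-starter: burn rate 4.5 mm/s > 2.2 mm/s → Code H-7 (Flammable Solid).
The sparkler sticks have burn rate 4.6 mm/s, which is > 2.2 mm/s, so they are Code H-7 (Flammable Solid).
Total Code H-7: (three 3.2 oz packs = 272.64 g) + (three 3.1 oz packs = 264.12 g) = 536.76 g.
536.76 g exceeds the cargo aircraft limit of 500 g for Code H-7.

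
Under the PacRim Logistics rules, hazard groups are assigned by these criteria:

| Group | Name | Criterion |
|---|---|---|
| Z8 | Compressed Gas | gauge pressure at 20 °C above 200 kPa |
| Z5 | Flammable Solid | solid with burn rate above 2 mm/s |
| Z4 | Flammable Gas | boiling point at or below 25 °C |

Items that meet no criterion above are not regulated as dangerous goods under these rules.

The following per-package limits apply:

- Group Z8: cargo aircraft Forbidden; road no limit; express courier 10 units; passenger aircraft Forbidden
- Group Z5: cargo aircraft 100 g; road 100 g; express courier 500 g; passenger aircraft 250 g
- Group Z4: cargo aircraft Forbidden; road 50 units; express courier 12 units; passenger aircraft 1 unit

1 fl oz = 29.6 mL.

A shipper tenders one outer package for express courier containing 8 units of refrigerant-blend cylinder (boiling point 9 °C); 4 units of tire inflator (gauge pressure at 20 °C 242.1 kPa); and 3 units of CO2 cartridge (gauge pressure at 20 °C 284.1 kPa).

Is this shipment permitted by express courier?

With boiling point 9 °C (≤ 25 °C), the refrigerant-blend cylinder falls in Group Z4.
The tire inflator has gauge pressure at 20 °C 242.1 kPa, which is > 200 kPa, so it is Group Z8 (Compressed Gas).
CO2 cartridge: gauge pressure at 20 °C 284.1 kPa > 200 kPa → Group Z8 (Compressed Gas).
Group Z4 quantity: 8 units.
8 units ≤ 12 units (express courier limit, Group Z4) — within limit.
Group Z8 net quantity: 4 units + 3 units = 7 units.
7 units is within the express courier limit of 10 units for Group Z8.
Every hazard group is within its express courier limit and no segregation rule is violated.

Yes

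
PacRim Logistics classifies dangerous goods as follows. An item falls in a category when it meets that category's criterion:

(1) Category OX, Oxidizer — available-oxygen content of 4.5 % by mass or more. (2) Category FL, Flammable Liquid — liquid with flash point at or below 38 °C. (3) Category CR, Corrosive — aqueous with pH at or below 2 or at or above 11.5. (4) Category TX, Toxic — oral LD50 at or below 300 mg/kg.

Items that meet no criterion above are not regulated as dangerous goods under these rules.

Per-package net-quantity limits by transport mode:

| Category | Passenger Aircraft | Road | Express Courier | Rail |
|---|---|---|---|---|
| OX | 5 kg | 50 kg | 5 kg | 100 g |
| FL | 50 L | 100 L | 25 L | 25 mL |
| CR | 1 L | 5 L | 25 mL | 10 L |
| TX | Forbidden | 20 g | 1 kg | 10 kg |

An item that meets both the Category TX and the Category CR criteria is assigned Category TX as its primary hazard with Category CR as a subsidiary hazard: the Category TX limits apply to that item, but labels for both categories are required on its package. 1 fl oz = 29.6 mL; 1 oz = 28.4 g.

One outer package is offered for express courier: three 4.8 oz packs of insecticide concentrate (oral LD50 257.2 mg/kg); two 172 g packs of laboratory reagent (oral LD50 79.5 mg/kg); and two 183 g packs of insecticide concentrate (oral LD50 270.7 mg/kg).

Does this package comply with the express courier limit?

Insecticide concentrate: oral LD50 257.2 mg/kg ≤ 300 mg/kg → Category TX (Toxic).
Oral LD50 79.5 mg/kg meets the Category TX criterion (Toxic), so the laboratory reagent is Category TX.
The insecticide concentrate has oral LD50 270.7 mg/kg, which is ≤ 300 mg/kg, so it is Category TX (Toxic).
Category TX net quantity: (three 4.8 oz packs = 408.96 g) + (two 172 g packs = 344 g) + (two 183 g packs = 366 g) = 1118.96 g.
That exceeds the Category TX express courier limit of 1 kg.

No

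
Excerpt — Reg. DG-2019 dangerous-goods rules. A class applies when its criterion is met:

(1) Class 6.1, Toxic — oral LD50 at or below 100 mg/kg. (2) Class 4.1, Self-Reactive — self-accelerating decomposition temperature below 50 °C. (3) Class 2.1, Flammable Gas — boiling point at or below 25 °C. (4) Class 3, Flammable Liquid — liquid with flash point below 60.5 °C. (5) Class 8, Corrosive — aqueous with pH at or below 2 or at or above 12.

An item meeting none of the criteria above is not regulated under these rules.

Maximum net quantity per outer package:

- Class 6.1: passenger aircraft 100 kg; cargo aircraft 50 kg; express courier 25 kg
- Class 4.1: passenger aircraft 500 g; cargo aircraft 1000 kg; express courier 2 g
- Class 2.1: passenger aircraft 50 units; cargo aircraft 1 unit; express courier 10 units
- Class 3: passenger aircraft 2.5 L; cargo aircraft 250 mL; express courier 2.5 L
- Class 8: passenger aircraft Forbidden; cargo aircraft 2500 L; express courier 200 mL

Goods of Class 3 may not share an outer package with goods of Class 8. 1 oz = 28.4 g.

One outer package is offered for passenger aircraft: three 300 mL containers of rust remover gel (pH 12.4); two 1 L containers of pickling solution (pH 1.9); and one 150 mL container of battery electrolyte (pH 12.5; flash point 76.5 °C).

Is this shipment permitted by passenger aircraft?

pH 12.4 meets the Class 8 criterion (Corrosive), so the rust remover gel is Class 8.
Pickling solution: pH 1.9 ≤ 2 → Class 8 (Corrosive).
Battery electrolyte: pH 12.5 ≥ 12 → Class 8 (Corrosive).
Total Class 8: (three 300 mL containers = 900 mL) + (two 1 L containers = 2 L) + 150 mL = 3.05 L.
Class 8 is Forbidden by passenger aircraft.

No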